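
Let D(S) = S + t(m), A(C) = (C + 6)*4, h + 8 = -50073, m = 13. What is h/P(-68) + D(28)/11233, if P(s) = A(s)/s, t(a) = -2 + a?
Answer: -9563515423/696446 ≈ -13732.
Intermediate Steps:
h = -50081 (h = -8 - 50073 = -50081)
A(C) = 24 + 4*C (A(C) = (6 + C)*4 = 24 + 4*C)
D(S) = 11 + S (D(S) = S + (-2 + 13) = S + 11 = 11 + S)
P(s) = (24 + 4*s)/s
h/P(-68) + D(28)/11233 = -50081/(4 + 24/(-68)) + (11 + 28)/11233 = -50081/(4 + 24*(-1/68)) + 39*(1/11233) = -50081/(4 - 6/17) + 39/11233 = -50081/62/17 + 39/11233 = -50081*17/62 + 39/11233 = -851377/62 + 39/11233 = -9563515423/696446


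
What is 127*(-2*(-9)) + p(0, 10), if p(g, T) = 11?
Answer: 2297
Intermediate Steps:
127*(-2*(-9)) + p(0, 10) = 127*(-2*(-9)) + 11 = 127*18 + 11 = 2286 + 11 = 2297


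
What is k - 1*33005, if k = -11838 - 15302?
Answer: -60145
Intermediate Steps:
k = -27140
k - 1*33005 = -27140 - 1*33005 = -27140 - 33005 = -60145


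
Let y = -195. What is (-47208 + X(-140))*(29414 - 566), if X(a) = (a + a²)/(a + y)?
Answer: -91356654144/67 ≈ -1.3635e+9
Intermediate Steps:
X(a) = (a + a²)/(-195 + a) (X(a) = (a + a²)/(a - 195) = (a + a²)/(-195 + a))
(-47208 + X(-140))*(29414 - 566) = (-47208 - 140*(1 - 140)/(-195 - 140))*(29414 - 566) = (-47208 - 140*(-139)/(-335))*28848 = (-47208 - 140*(-1/335)*(-139))*28848 = (-47208 - 3892/67)*28848 = -3166828/67*28848 = -91356654144/67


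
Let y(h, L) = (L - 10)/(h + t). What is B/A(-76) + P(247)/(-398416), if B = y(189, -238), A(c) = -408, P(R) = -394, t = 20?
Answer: 8275271/2123358072 ≈ 0.0038973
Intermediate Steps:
y(h, L) = (-10 + L)/(20 + h) (y(h, L) = (L - 10)/(h + 20) = (-10 + L)/(20 + h))
B = -248/209 (B = (-10 - 238)/(20 + 189) = -248/209 ≈ -1.1866)
B/A(-76) + P(247)/(-398416) = -248/209/(-408) - 394/(-398416) = -248/209*(-1/408) - 394*(-1/398416) = 31/10659 + 197/199208 = 8275271/2123358072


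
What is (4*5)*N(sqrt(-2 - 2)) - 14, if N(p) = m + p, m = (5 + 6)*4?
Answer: 866 + 40*I ≈ 866.0 + 40.0*I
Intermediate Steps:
m = 44 (m = 11*4 = 44)
N(p) = 44 + p
(4*5)*N(sqrt(-2 - 2)) - 14 = (4*5)*(44 + sqrt(-2 - 2)) - 14 = 20*(44 + sqrt(-4)) - 14 = 20*(44 + 2*I) - 14 = (880 + 40*I) - 14 = 866 + 40*I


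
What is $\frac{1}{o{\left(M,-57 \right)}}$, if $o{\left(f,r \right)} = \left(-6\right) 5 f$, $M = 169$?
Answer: $- \frac{1}{5070} \approx -0.00019724$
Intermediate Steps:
$o{\left(f,r \right)} = - 30 f$
$\frac{1}{o{\left(M,-57 \right)}} = \frac{1}{\left(-30\right) 169} = \frac{1}{-5070} = - \frac{1}{5070}$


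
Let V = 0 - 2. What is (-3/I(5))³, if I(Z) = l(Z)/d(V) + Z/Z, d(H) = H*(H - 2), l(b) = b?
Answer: -13824/2197 ≈ -6.2922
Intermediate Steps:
V = -2
d(H) = H*(-2 + H)
I(Z) = 1 + Z/8 (I(Z) = Z/((-2*(-2 - 2))) + Z/Z = Z/((-2*(-4))) + 1 = Z/8 + 1 = 1 + Z/8)
(-3/I(5))³ = (-3/(1 + (⅛)*5))³ = (-3/(1 + 5/8))³ = (-3/13/8)³ = (-3*8/13)³ = (-24/13)³ = -13824/2197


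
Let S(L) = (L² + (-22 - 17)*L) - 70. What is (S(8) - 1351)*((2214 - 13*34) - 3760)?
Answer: 3317972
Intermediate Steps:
S(L) = -70 + L² - 39*L (S(L) = (L² - 39*L) - 70 = -70 + L² - 39*L)
(S(8) - 1351)*((2214 - 13*34) - 3760) = ((-70 + 8² - 39*8) - 1351)*((2214 - 13*34) - 3760) = ((-70 + 64 - 312) - 1351)*((2214 - 442) - 3760) = (-318 - 1351)*(1772 - 3760) = -1669*(-1988) = 3317972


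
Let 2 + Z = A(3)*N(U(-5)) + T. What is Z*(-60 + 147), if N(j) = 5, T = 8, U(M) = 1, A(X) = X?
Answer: 1827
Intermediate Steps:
Z = 21 (Z = -2 + (3*5 + 8) = -2 + (15 + 8) = -2 + 23 = 21)
Z*(-60 + 147) = 21*(-60 + 147) = 21*87 = 1827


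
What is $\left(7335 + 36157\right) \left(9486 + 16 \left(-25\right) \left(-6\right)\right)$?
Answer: $516945912$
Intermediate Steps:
$\left(7335 + 36157\right) \left(9486 + 16 \left(-25\right) \left(-6\right)\right) = 43492 \left(9486 - -2400\right) = 43492 \left(9486 + 2400\right) = 43492 \cdot 11886 = 516945912$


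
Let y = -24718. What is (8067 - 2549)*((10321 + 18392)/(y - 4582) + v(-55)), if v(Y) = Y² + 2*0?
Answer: 244457848333/14650 ≈ 1.6687e+7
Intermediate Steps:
v(Y) = Y² (v(Y) = Y² + 0 = Y²)
(8067 - 2549)*((10321 + 18392)/(y - 4582) + v(-55)) = (8067 - 2549)*((10321 + 18392)/(-24718 - 4582) + (-55)²) = 5518*(28713/(-29300) + 3025) = 5518*(28713*(-1/29300) + 3025) = 5518*(-28713/29300 + 3025) = 5518*(88603787/29300) = 244457848333/14650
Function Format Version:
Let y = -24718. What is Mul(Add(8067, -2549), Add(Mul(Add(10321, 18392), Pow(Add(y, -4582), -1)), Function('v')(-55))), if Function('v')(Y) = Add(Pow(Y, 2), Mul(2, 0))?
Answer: Rational(244457848333, 14650) ≈ 1.6687e+7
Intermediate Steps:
Function('v')(Y) = Pow(Y, 2) (Function('v')(Y) = Add(Pow(Y, 2), 0) = Pow(Y, 2))
Mul(Add(8067, -2549), Add(Mul(Add(10321, 18392), Pow(Add(y, -4582), -1)), Function('v')(-55))) = Mul(Add(8067, -2549), Add(Mul(Add(10321, 18392), Pow(Add(-24718, -4582), -1)), Pow(-55, 2))) = Mul(5518, Add(Mul(28713, Pow(-29300, -1)), 3025)) = Mul(5518, Add(Mul(28713, Rational(-1, 29300)), 3025)) = Mul(5518, Add(Rational(-28713, 29300), 3025)) = Mul(5518, Rational(88603787, 29300)) = Rational(244457848333, 14650)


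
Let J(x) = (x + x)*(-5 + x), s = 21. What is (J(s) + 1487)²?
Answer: 4661281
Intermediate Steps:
J(x) = 2*x*(-5 + x) (J(x) = (2*x)*(-5 + x) = 2*x*(-5 + x))
(J(s) + 1487)² = (2*21*(-5 + 21) + 1487)² = (2*21*16 + 1487)² = (672 + 1487)² = 2159² = 4661281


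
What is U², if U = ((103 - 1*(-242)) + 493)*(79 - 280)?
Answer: 28371359844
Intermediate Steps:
U = -168438 (U = ((103 + 242) + 493)*(-201) = (345 + 493)*(-201) = 838*(-201) = -168438)
U² = (-168438)² = 28371359844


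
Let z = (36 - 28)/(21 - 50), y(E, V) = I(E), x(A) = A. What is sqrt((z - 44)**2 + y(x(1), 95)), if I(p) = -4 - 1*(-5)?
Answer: sqrt(1649497)/29 ≈ 44.287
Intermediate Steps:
I(p) = 1 (I(p) = -4 + 5 = 1)
y(E, V) = 1
z = -8/29 (z = 8/(-29) = 8*(-1/29) = -8/29 ≈ -0.27586)
sqrt((z - 44)**2 + y(x(1), 95)) = sqrt((-8/29 - 44)**2 + 1) = sqrt((-1284/29)**2 + 1) = sqrt(1648656/841 + 1) = sqrt(1649497/841) = sqrt(1649497)/29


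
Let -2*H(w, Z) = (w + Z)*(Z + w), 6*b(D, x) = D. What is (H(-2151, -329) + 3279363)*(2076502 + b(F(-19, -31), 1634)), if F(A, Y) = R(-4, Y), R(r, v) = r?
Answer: 1271834225152/3 ≈ 4.2394e+11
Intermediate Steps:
F(A, Y) = -4
b(D, x) = D/6
H(w, Z) = -(Z + w)**2/2 (H(w, Z) = -(w + Z)*(Z + w)/2 = -(Z + w)*(Z + w)/2 = -(Z + w)**2/2)
(H(-2151, -329) + 3279363)*(2076502 + b(F(-19, -31), 1634)) = (-(-329 - 2151)**2/2 + 3279363)*(2076502 + (1/6)*(-4)) = (-1/2*(-2480)**2 + 3279363)*(2076502 - 2/3) = (-1/2*6150400 + 3279363)*(6229504/3) = (-3075200 + 3279363)*(6229504/3) = 204163*(6229504/3) = 1271834225152/3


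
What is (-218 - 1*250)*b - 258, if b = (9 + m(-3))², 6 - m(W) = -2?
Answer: -135510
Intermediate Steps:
m(W) = 8 (m(W) = 6 - 1*(-2) = 6 + 2 = 8)
b = 289 (b = (9 + 8)² = 17² = 289)
(-218 - 1*250)*b - 258 = (-218 - 1*250)*289 - 258 = (-218 - 250)*289 - 258 = -468*289 - 258 = -135252 - 258 = -135510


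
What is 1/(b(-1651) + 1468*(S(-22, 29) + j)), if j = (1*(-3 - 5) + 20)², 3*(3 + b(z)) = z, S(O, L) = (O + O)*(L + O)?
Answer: -3/723916 ≈ -4.1441e-6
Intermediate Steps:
S(O, L) = 2*O*(L + O) (S(O, L) = (2*O)*(L + O) = 2*O*(L + O))
b(z) = -3 + z/3
j = 144 (j = (1*(-8) + 20)² = (-8 + 20)² = 12² = 144)
1/(b(-1651) + 1468*(S(-22, 29) + j)) = 1/((-3 + (⅓)*(-1651)) + 1468*(2*(-22)*(29 - 22) + 144)) = 1/((-3 - 1651/3) + 1468*(2*(-22)*7 + 144)) = 1/(-1660/3 + 1468*(-308 + 144)) = 1/(-1660/3 + 1468*(-164)) = 1/(-1660/3 - 240752) = 1/(-723916/3) = -3/723916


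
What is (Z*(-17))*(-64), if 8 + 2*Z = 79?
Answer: 38624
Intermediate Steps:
Z = 71/2 (Z = -4 + (½)*79 = -4 + 79/2 = 71/2 ≈ 35.500)
(Z*(-17))*(-64) = ((71/2)*(-17))*(-64) = -1207/2*(-64) = 38624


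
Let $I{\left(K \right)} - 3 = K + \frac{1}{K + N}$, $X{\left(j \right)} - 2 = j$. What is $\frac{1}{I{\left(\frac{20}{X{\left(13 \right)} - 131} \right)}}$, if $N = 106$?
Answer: $\frac{89001}{252499} \approx 0.35248$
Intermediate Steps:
$X{\left(j \right)} = 2 + j$
$I{\left(K \right)} = 3 + K + \frac{1}{106 + K}$ ($I{\left(K \right)} = 3 + \left(K + \frac{1}{K + 106}\right) = 3 + \left(K + \frac{1}{106 + K}\right) = 3 + K + \frac{1}{106 + K}$)
$\frac{1}{I{\left(\frac{20}{X{\left(13 \right)} - 131} \right)}} = \frac{1}{\frac{1}{106 + \frac{20}{\left(2 + 13\right) - 131}} \left(319 + \left(\frac{20}{\left(2 + 13\right) - 131}\right)^{2} + 109 \frac{20}{\left(2 + 13\right) - 131}\right)} = \frac{1}{\frac{1}{106 + \frac{20}{15 - 131}} \left(319 + \left(\frac{20}{15 - 131}\right)^{2} + 109 \frac{20}{15 - 131}\right)} = \frac{1}{\frac{1}{106 + \frac{20}{-116}} \left(319 + \left(\frac{20}{-116}\right)^{2} + 109 \frac{20}{-116}\right)} = \frac{1}{\frac{1}{106 + 20 \left(- \frac{1}{116}\right)} \left(319 + \left(20 \left(- \frac{1}{116}\right)\right)^{2} + 109 \cdot 20 \left(- \frac{1}{116}\right)\right)} = \frac{1}{\frac{1}{106 - \frac{5}{29}} \left(319 + \left(- \frac{5}{29}\right)^{2} + 109 \left(- \frac{5}{29}\right)\right)} = \frac{1}{\frac{1}{\frac{3069}{29}} \left(319 + \frac{25}{841} - \frac{545}{29}\right)} = \frac{1}{\frac{29}{3069} \cdot \frac{252499}{841}} = \frac{1}{\frac{252499}{89001}} = \frac{89001}{252499}$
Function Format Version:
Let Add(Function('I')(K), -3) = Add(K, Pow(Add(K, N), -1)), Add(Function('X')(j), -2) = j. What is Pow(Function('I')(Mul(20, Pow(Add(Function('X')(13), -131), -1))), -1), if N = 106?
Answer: Rational(89001, 252499) ≈ 0.35248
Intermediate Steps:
Function('X')(j) = Add(2, j)
Function('I')(K) = Add(3, K, Pow(Add(106, K), -1)) (Function('I')(K) = Add(3, Add(K, Pow(Add(K, 106), -1))) = Add(3, Add(K, Pow(Add(106, K), -1))) = Add(3, K, Pow(Add(106, K), -1)))
Pow(Function('I')(Mul(20, Pow(Add(Function('X')(13), -131), -1))), -1) = Pow(Mul(Pow(Add(106, Mul(20, Pow(Add(Add(2, 13), -131), -1))), -1), Add(319, Pow(Mul(20, Pow(Add(Add(2, 13), -131), -1)), 2), Mul(109, Mul(20, Pow(Add(Add(2, 13), -131), -1))))), -1) = Pow(Mul(Pow(Add(106, Mul(20, Pow(Add(15, -131), -1))), -1), Add(319, Pow(Mul(20, Pow(Add(15, -131), -1)), 2), Mul(109, Mul(20, Pow(Add(15, -131), -1))))), -1) = Pow(Mul(Pow(Add(106, Mul(20, Pow(-116, -1))), -1), Add(319, Pow(Mul(20, Pow(-116, -1)), 2), Mul(109, Mul(20, Pow(-116, -1))))), -1) = Pow(Mul(Pow(Add(106, Mul(20, Rational(-1, 116))), -1), Add(319, Pow(Mul(20, Rational(-1, 116)), 2), Mul(109, Mul(20, Rational(-1, 116))))), -1) = Pow(Mul(Pow(Add(106, Rational(-5, 29)), -1), Add(319, Pow(Rational(-5, 29), 2), Mul(109, Rational(-5, 29)))), -1) = Pow(Mul(Pow(Rational(3069, 29), -1), Add(319, Rational(25, 841), Rational(-545, 29))), -1) = Pow(Mul(Rational(29, 3069), Rational(252499, 841)), -1) = Pow(Rational(252499, 89001), -1) = Rational(89001, 252499)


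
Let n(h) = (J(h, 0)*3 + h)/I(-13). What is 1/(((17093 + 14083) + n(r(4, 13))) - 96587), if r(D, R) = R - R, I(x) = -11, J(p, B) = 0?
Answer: -1/65411 ≈ -1.5288e-5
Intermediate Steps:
r(D, R) = 0
n(h) = -h/11 (n(h) = (0*3 + h)/(-11) = (0 + h)*(-1/11) = h*(-1/11) = -h/11)
1/(((17093 + 14083) + n(r(4, 13))) - 96587) = 1/(((17093 + 14083) - 1/11*0) - 96587) = 1/((31176 + 0) - 96587) = 1/(31176 - 96587) = 1/(-65411) = -1/65411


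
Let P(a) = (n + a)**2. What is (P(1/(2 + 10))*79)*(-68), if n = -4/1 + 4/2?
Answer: -710447/36 ≈ -19735.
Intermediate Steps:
n = -2 (n = -4*1 + 4*(1/2) = -4 + 2 = -2)
P(a) = (-2 + a)**2
(P(1/(2 + 10))*79)*(-68) = ((-2 + 1/(2 + 10))**2*79)*(-68) = ((-2 + 1/12)**2*79)*(-68) = ((-23/12)**2*79)*(-68) = ((529/144)*79)*(-68) = (41791/144)*(-68) = -710447/36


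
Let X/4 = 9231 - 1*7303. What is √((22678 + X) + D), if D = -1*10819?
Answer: √19571 ≈ 139.90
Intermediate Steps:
X = 7712 (X = 4*(9231 - 1*7303) = 4*(9231 - 7303) = 4*1928 = 7712)
D = -10819
√((22678 + X) + D) = √((22678 + 7712) - 10819) = √(30390 - 10819) = √19571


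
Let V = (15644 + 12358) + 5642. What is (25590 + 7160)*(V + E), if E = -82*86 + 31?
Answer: 871903250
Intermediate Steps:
E = -7021 (E = -7052 + 31 = -7021)
V = 33644 (V = 28002 + 5642 = 33644)
(25590 + 7160)*(V + E) = (25590 + 7160)*(33644 - 7021) = 32750*26623 = 871903250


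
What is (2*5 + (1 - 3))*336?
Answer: 2688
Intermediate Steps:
(2*5 + (1 - 3))*336 = (10 - 2)*336 = 8*336 = 2688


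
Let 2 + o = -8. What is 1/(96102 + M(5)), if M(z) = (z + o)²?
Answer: 1/96127 ≈ 1.0403e-5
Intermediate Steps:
o = -10 (o = -2 - 8 = -10)
M(z) = (-10 + z)² (M(z) = (z - 10)² = (-10 + z)²)
1/(96102 + M(5)) = 1/(96102 + (-10 + 5)²) = 1/(96102 + (-5)²) = 1/(96102 + 25) = 1/96127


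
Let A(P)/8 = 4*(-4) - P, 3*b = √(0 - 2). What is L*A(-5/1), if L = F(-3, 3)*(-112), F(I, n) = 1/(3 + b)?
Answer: 266112/83 - 29568*I*√2/83 ≈ 3206.2 - 503.8*I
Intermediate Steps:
b = I*√2/3 (b = √(0 - 2)/3 = √(-2)/3 = (I*√2)/3 = I*√2/3 ≈ 0.4714*I)
F(I, n) = 1/(3 + I*√2/3)
A(P) = -128 - 8*P (A(P) = 8*(4*(-4) - P) = 8*(-16 - P) = -128 - 8*P)
L = -3024/83 + 336*I*√2/83 (L = (27/83 - 3*I*√2/83)*(-112) = -3024/83 + 336*I*√2/83 ≈ -36.434 + 5.725*I)
L*A(-5/1) = (-3024/83 + 336*I*√2/83)*(-128 - (-8)*5/1) = (-3024/83 + 336*I*√2/83)*(-128 - (-8)*5*1) = (-3024/83 + 336*I*√2/83)*(-128 - (-8)*5) = (-3024/83 + 336*I*√2/83)*(-128 - 8*(-5)) = (-3024/83 + 336*I*√2/83)*(-128 + 40) = (-3024/83 + 336*I*√2/83)*(-88) = 266112/83 - 29568*I*√2/83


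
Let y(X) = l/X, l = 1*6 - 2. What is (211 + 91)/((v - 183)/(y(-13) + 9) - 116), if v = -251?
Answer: -17063/9375 ≈ -1.8201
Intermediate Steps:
l = 4 (l = 6 - 2 = 4)
y(X) = 4/X
(211 + 91)/((v - 183)/(y(-13) + 9) - 116) = (211 + 91)/((-251 - 183)/(4/(-13) + 9) - 116) = 302/(-434/(4*(-1/13) + 9) - 116) = 302/(-434/(-4/13 + 9) - 116) = 302/(-434/113/13 - 116) = 302/(-434*13/113 - 116) = 302/(-5642/113 - 116) = 302/(-18750/113) = 302*(-113/18750) = -17063/9375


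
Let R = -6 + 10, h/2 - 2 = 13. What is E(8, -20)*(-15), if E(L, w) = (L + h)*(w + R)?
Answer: 9120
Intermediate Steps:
h = 30 (h = 4 + 2*13 = 4 + 26 = 30)
R = 4
E(L, w) = (4 + w)*(30 + L) (E(L, w) = (L + 30)*(w + 4) = (30 + L)*(4 + w) = (4 + w)*(30 + L))
E(8, -20)*(-15) = (120 + 4*8 + 30*(-20) + 8*(-20))*(-15) = (120 + 32 - 600 - 160)*(-15) = -608*(-15) = 9120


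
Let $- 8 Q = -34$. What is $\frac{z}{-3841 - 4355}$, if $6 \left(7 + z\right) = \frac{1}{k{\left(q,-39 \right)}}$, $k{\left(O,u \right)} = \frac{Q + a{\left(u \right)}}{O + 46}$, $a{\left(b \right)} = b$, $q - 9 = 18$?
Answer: $\frac{3065}{3417732} \approx 0.00089679$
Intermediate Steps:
$q = 27$ ($q = 9 + 18 = 27$)
$Q = \frac{17}{4}$ ($Q = \left(- \frac{1}{8}\right) \left(-34\right) = \frac{17}{4} \approx 4.25$)
$k{\left(O,u \right)} = \frac{\frac{17}{4} + u}{46 + O}$ ($k{\left(O,u \right)} = \frac{\frac{17}{4} + u}{O + 46} = \frac{\frac{17}{4} + u}{46 + O}$)
$z = - \frac{3065}{417}$ ($z = -7 + \frac{1}{6 \frac{\frac{17}{4} - 39}{46 + 27}} = -7 + \frac{1}{6 \cdot \frac{1}{73} \left(- \frac{139}{4}\right)} = -7 + \frac{1}{6 \left(- \frac{139}{292}\right)} = -7 + \frac{1}{6} \left(- \frac{292}{139}\right) = -7 - \frac{146}{417} = - \frac{3065}{417} \approx -7.3501$)
$\frac{z}{-3841 - 4355} = - \frac{3065}{417 \left(-3841 - 4355\right)} = - \frac{3065}{417 \left(-8196\right)} = \left(- \frac{3065}{417}\right) \left(- \frac{1}{8196}\right) = \frac{3065}{3417732}$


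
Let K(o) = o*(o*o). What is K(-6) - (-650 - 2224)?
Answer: 2658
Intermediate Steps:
K(o) = o³ (K(o) = o*o² = o³)
K(-6) - (-650 - 2224) = (-6)³ - (-650 - 2224) = -216 - 1*(-2874) = -216 + 2874 = 2658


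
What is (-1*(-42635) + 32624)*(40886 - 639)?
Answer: 3028948973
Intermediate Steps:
(-1*(-42635) + 32624)*(40886 - 639) = (42635 + 32624)*40247 = 75259*40247 = 3028948973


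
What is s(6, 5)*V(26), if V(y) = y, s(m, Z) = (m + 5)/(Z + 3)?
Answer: 143/4 ≈ 35.750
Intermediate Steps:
s(m, Z) = (5 + m)/(3 + Z)
s(6, 5)*V(26) = ((5 + 6)/(3 + 5))*26 = (11/8)*26 = 143/4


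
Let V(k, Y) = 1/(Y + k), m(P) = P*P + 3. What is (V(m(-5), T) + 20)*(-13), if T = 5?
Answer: -8593/33 ≈ -260.39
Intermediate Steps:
m(P) = 3 + P² (m(P) = P² + 3 = 3 + P²)
(V(m(-5), T) + 20)*(-13) = (1/(5 + (3 + (-5)²)) + 20)*(-13) = (1/(5 + (3 + 25)) + 20)*(-13) = (1/(5 + 28) + 20)*(-13) = (1/33 + 20)*(-13) = (661/33)*(-13) = -8593/33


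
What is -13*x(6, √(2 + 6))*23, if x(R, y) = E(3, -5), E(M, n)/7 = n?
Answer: 10465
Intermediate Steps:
E(M, n) = 7*n
x(R, y) = -35 (x(R, y) = 7*(-5) = -35)
-13*x(6, √(2 + 6))*23 = -13*(-35)*23 = 455*23 = 10465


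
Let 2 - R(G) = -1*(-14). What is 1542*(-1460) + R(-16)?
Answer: -2251332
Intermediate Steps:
R(G) = -12 (R(G) = 2 - (-1)*(-14) = 2 - 1*14 = 2 - 14 = -12)
1542*(-1460) + R(-16) = 1542*(-1460) - 12 = -2251320 - 12 = -2251332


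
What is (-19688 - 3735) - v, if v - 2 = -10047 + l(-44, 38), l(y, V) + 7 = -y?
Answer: -13415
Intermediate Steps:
l(y, V) = -7 - y
v = -10008 (v = 2 + (-10047 + (-7 - 1*(-44))) = 2 + (-10047 + (-7 + 44)) = 2 + (-10047 + 37) = 2 - 10010 = -10008)
(-19688 - 3735) - v = (-19688 - 3735) - 1*(-10008) = -23423 + 10008 = -13415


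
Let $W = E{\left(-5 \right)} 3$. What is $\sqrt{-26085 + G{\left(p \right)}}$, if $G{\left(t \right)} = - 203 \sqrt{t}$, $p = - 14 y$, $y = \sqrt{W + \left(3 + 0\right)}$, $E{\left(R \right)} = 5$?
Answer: $\sqrt{-26085 - 203 i 2^{\frac{3}{4}} \sqrt{21}} \approx 4.8412 - 161.58 i$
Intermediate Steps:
$W = 15$ ($W = 5 \cdot 3 = 15$)
$y = 3 \sqrt{2}$ ($y = \sqrt{15 + \left(3 + 0\right)} = \sqrt{15 + 3} = \sqrt{18} = 3 \sqrt{2} \approx 4.2426$)
$p = - 42 \sqrt{2}$ ($p = - 14 \cdot 3 \sqrt{2} = - 42 \sqrt{2} \approx -59.397$)
$\sqrt{-26085 + G{\left(p \right)}} = \sqrt{-26085 - 203 \sqrt{- 42 \sqrt{2}}} = \sqrt{-26085 - 203 i 2^{\frac{3}{4}} \sqrt{21}}$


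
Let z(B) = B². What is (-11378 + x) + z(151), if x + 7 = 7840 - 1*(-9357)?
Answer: 28613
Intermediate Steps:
x = 17190 (x = -7 + (7840 - 1*(-9357)) = -7 + (7840 + 9357) = -7 + 17197 = 17190)
(-11378 + x) + z(151) = (-11378 + 17190) + 151² = 5812 + 22801 = 28613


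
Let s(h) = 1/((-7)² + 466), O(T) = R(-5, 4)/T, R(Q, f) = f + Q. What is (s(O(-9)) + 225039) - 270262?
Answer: -23289844/515 ≈ -45223.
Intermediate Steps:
R(Q, f) = Q + f
O(T) = -1/T (O(T) = (-5 + 4)/T = -1/T)
s(h) = 1/515 (s(h) = 1/(49 + 466) = 1/515)
(s(O(-9)) + 225039) - 270262 = (1/515 + 225039) - 270262 = 115895086/515 - 270262 = -23289844/515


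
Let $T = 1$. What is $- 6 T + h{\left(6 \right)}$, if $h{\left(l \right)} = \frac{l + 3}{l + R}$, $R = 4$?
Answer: $- \frac{51}{10} \approx -5.1$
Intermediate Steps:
$h{\left(l \right)} = \frac{3 + l}{4 + l}$ ($h{\left(l \right)} = \frac{l + 3}{l + 4} = \frac{3 + l}{4 + l}$)
$- 6 T + h{\left(6 \right)} = \left(-6\right) 1 + \frac{3 + 6}{4 + 6} = -6 + \frac{1}{10} \cdot 9 = -6 + \frac{9}{10} = - \frac{51}{10}$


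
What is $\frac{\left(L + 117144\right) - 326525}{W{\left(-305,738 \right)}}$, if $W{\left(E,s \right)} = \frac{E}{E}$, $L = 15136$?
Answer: $-194245$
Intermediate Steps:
$W{\left(E,s \right)} = 1$
$\frac{\left(L + 117144\right) - 326525}{W{\left(-305,738 \right)}} = \frac{\left(15136 + 117144\right) - 326525}{1} = \left(132280 - 326525\right) 1 = \left(-194245\right) 1 = -194245$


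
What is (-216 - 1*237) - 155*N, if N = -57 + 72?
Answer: -2778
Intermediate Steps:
N = 15
(-216 - 1*237) - 155*N = (-216 - 1*237) - 155*15 = (-216 - 237) - 2325 = -453 - 2325 = -2778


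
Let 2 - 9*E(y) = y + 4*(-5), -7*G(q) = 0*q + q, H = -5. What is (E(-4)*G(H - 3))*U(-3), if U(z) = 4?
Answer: 832/63 ≈ 13.206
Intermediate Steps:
G(q) = -q/7 (G(q) = -(0*q + q)/7 = -(0 + q)/7 = -q/7)
E(y) = 22/9 - y/9 (E(y) = 2/9 - (y + 4*(-5))/9 = 2/9 - (y - 20)/9 = 2/9 - (-20 + y)/9 = 2/9 + (20/9 - y/9) = 22/9 - y/9)
(E(-4)*G(H - 3))*U(-3) = ((22/9 - 1/9*(-4))*(-(-5 - 3)/7))*4 = ((22/9 + 4/9)*(-1/7*(-8)))*4 = ((26/9)*(8/7))*4 = (208/63)*4 = 832/63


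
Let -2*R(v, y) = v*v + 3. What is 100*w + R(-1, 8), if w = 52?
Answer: 5198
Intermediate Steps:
R(v, y) = -3/2 - v**2/2 (R(v, y) = -(v*v + 3)/2 = -(v**2 + 3)/2 = -(3 + v**2)/2 = -3/2 - v**2/2)
100*w + R(-1, 8) = 100*52 + (-3/2 - 1/2*(-1)**2) = 5200 + (-3/2 - 1/2*1) = 5200 + (-3/2 - 1/2) = 5200 - 2 = 5198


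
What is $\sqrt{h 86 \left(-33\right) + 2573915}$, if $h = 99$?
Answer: $\sqrt{2292953} \approx 1514.3$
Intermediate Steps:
$\sqrt{h 86 \left(-33\right) + 2573915} = \sqrt{99 \cdot 86 \left(-33\right) + 2573915} = \sqrt{8514 \left(-33\right) + 2573915} = \sqrt{-280962 + 2573915} = \sqrt{2292953}$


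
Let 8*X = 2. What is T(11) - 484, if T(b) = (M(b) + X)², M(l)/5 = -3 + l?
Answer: 18177/16 ≈ 1136.1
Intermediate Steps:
X = ¼ (X = (⅛)*2 = ¼ ≈ 0.25000)
M(l) = -15 + 5*l (M(l) = 5*(-3 + l) = -15 + 5*l)
T(b) = (-59/4 + 5*b)² (T(b) = ((-15 + 5*b) + ¼)² = (-59/4 + 5*b)²)
T(11) - 484 = (-59 + 20*11)²/16 - 484 = (-59 + 220)²/16 - 484 = (1/16)*161² - 484 = (1/16)*25921 - 484 = 25921/16 - 484 = 18177/16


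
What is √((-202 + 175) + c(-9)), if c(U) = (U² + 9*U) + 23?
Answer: 2*I ≈ 2.0*I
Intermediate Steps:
c(U) = 23 + U² + 9*U
√((-202 + 175) + c(-9)) = √((-202 + 175) + (23 + (-9)² + 9*(-9))) = √(-27 + (23 + 81 - 81)) = √(-27 + 23) = √(-4) = 2*I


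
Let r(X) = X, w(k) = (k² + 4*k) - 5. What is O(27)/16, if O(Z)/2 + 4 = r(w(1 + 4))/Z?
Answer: -17/54 ≈ -0.31481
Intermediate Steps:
w(k) = -5 + k² + 4*k
O(Z) = -8 + 80/Z (O(Z) = -8 + 2*((-5 + (1 + 4)² + 4*(1 + 4))/Z) = -8 + 2*((-5 + 5² + 4*5)/Z) = -8 + 2*((-5 + 25 + 20)/Z) = -8 + 2*(40/Z) = -8 + 80/Z)
O(27)/16 = (-8 + 80/27)/16 = (-8 + 80*(1/27))*(1/16) = (-8 + 80/27)*(1/16) = -136/27*1/16 = -17/54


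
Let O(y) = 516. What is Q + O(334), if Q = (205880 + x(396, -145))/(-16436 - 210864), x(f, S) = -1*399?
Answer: 117081319/227300 ≈ 515.10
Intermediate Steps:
x(f, S) = -399
Q = -205481/227300 (Q = (205880 - 399)/(-16436 - 210864) = 205481/(-227300) = 205481*(-1/227300) = -205481/227300 ≈ -0.90401)
Q + O(334) = -205481/227300 + 516 = 117081319/227300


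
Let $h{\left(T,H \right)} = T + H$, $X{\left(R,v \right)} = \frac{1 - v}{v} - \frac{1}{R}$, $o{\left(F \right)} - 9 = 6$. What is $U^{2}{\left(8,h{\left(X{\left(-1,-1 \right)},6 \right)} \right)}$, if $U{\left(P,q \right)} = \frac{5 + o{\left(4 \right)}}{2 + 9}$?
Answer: $\frac{400}{121} \approx 3.3058$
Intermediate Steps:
$o{\left(F \right)} = 15$ ($o{\left(F \right)} = 9 + 6 = 15$)
$X{\left(R,v \right)} = - \frac{1}{R} + \frac{1 - v}{v}$ ($X{\left(R,v \right)} = \frac{1 - v}{v} - \frac{1}{R} = - \frac{1}{R} + \frac{1 - v}{v}$)
$h{\left(T,H \right)} = H + T$
$U{\left(P,q \right)} = \frac{20}{11}$ ($U{\left(P,q \right)} = \frac{5 + 15}{2 + 9} = \frac{20}{11}$)
$U^{2}{\left(8,h{\left(X{\left(-1,-1 \right)},6 \right)} \right)} = \left(\frac{20}{11}\right)^{2} = \frac{400}{121}$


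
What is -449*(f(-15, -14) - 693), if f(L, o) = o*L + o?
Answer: 223153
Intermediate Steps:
f(L, o) = o + L*o (f(L, o) = L*o + o = o + L*o)
-449*(f(-15, -14) - 693) = -449*(-14*(1 - 15) - 693) = -449*(-14*(-14) - 693) = -449*(196 - 693) = -449*(-497) = 223153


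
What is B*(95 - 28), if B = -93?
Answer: -6231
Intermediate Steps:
B*(95 - 28) = -93*(95 - 28) = -93*67 = -6231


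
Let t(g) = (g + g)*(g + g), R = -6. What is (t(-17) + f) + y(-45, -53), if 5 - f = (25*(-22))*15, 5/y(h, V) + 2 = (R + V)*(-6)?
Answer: 3312677/352 ≈ 9411.0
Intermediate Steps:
y(h, V) = 5/(34 - 6*V) (y(h, V) = 5/(-2 + (-6 + V)*(-6)) = 5/(-2 + (36 - 6*V)) = 5/(34 - 6*V))
t(g) = 4*g² (t(g) = (2*g)*(2*g) = 4*g²)
f = 8255 (f = 5 - 25*(-22)*15 = 5 - (-550)*15 = 5 - 1*(-8250) = 5 + 8250 = 8255)
(t(-17) + f) + y(-45, -53) = (4*(-17)² + 8255) - 5/(-34 + 6*(-53)) = (4*289 + 8255) - 5/(-34 - 318) = (1156 + 8255) - 5/(-352) = 9411 - 5*(-1/352) = 9411 + 5/352 = 3312677/352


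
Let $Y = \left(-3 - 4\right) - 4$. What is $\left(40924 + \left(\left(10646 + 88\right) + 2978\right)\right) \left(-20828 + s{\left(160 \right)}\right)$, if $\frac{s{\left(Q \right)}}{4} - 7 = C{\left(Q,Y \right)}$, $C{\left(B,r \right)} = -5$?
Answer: $-1137521520$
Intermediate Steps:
$Y = -11$ ($Y = -7 - 4 = -11$)
$s{\left(Q \right)} = 8$ ($s{\left(Q \right)} = 28 + 4 \left(-5\right) = 28 - 20 = 8$)
$\left(40924 + \left(\left(10646 + 88\right) + 2978\right)\right) \left(-20828 + s{\left(160 \right)}\right) = \left(40924 + \left(\left(10646 + 88\right) + 2978\right)\right) \left(-20828 + 8\right) = \left(40924 + \left(10734 + 2978\right)\right) \left(-20820\right) = \left(40924 + 13712\right) \left(-20820\right) = 54636 \left(-20820\right) = -1137521520$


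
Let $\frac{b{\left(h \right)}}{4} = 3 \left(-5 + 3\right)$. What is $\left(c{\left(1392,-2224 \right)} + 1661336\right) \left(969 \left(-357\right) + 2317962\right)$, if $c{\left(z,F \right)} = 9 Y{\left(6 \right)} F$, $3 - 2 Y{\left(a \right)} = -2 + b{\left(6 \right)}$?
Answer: $2703856850016$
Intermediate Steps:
$b{\left(h \right)} = -24$ ($b{\left(h \right)} = 4 \cdot 3 \left(-5 + 3\right) = 4 \cdot 3 \left(-2\right) = 4 \left(-6\right) = -24$)
$Y{\left(a \right)} = \frac{29}{2}$ ($Y{\left(a \right)} = \frac{3}{2} - \frac{-2 - 24}{2} = \frac{3}{2} - -13 = \frac{3}{2} + 13 = \frac{29}{2}$)
$c{\left(z,F \right)} = \frac{261 F}{2}$ ($c{\left(z,F \right)} = 9 \cdot \frac{29}{2} F = \frac{261 F}{2}$)
$\left(c{\left(1392,-2224 \right)} + 1661336\right) \left(969 \left(-357\right) + 2317962\right) = \left(\frac{261}{2} \left(-2224\right) + 1661336\right) \left(969 \left(-357\right) + 2317962\right) = \left(-290232 + 1661336\right) \left(-345933 + 2317962\right) = 1371104 \cdot 1972029 = 2703856850016$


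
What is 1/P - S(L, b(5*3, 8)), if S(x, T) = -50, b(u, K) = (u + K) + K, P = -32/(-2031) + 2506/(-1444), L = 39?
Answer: 124620568/2521739 ≈ 49.419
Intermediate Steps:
P = -2521739/1466382 (P = -32*(-1/2031) + 2506*(-1/1444) = 32/2031 - 1253/722 = -2521739/1466382 ≈ -1.7197)
b(u, K) = u + 2*K (b(u, K) = (K + u) + K = u + 2*K)
1/P - S(L, b(5*3, 8)) = 1/(-2521739/1466382) - 1*(-50) = -1466382/2521739 + 50 = 124620568/2521739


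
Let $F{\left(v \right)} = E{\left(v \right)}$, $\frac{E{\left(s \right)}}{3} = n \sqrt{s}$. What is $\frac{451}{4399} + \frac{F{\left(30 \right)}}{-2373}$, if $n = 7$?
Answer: $\frac{451}{4399} - \frac{\sqrt{30}}{113} \approx 0.054052$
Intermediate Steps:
$E{\left(s \right)} = 21 \sqrt{s}$ ($E{\left(s \right)} = 3 \cdot 7 \sqrt{s} = 21 \sqrt{s}$)
$F{\left(v \right)} = 21 \sqrt{v}$
$\frac{451}{4399} + \frac{F{\left(30 \right)}}{-2373} = \frac{451}{4399} + \frac{21 \sqrt{30}}{-2373} = 451 \cdot \frac{1}{4399} + 21 \sqrt{30} \left(- \frac{1}{2373}\right) = \frac{451}{4399} - \frac{\sqrt{30}}{113}$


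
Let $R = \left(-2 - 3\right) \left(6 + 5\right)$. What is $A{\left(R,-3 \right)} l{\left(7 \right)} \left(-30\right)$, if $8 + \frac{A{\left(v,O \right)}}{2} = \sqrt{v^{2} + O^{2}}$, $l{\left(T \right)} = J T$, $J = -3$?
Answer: $-10080 + 1260 \sqrt{3034} \approx 59323.0$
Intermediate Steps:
$l{\left(T \right)} = - 3 T$
$R = -55$ ($R = \left(-5\right) 11 = -55$)
$A{\left(v,O \right)} = -16 + 2 \sqrt{O^{2} + v^{2}}$ ($A{\left(v,O \right)} = -16 + 2 \sqrt{v^{2} + O^{2}} = -16 + 2 \sqrt{O^{2} + v^{2}}$)
$A{\left(R,-3 \right)} l{\left(7 \right)} \left(-30\right) = \left(-16 + 2 \sqrt{\left(-3\right)^{2} + \left(-55\right)^{2}}\right) \left(\left(-3\right) 7\right) \left(-30\right) = \left(-16 + 2 \sqrt{9 + 3025}\right) \left(-21\right) \left(-30\right) = \left(-16 + 2 \sqrt{3034}\right) \left(-21\right) \left(-30\right) = \left(336 - 42 \sqrt{3034}\right) \left(-30\right) = -10080 + 1260 \sqrt{3034}$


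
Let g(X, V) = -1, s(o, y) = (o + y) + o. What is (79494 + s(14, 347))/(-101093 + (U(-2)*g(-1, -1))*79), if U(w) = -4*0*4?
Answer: -79869/101093 ≈ -0.79005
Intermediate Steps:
U(w) = 0 (U(w) = 0*4 = 0)
s(o, y) = y + 2*o
(79494 + s(14, 347))/(-101093 + (U(-2)*g(-1, -1))*79) = (79494 + (347 + 2*14))/(-101093 + (0*(-1))*79) = (79494 + (347 + 28))/(-101093 + 0*79) = (79494 + 375)/(-101093 + 0) = 79869/(-101093) = 79869*(-1/101093) = -79869/101093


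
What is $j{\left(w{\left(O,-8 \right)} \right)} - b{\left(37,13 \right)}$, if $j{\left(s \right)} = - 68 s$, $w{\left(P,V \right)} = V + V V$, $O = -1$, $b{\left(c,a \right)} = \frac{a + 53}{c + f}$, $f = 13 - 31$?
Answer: $- \frac{72418}{19} \approx -3811.5$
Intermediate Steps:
$f = -18$
$b{\left(c,a \right)} = \frac{53 + a}{-18 + c}$ ($b{\left(c,a \right)} = \frac{a + 53}{c - 18} = \frac{53 + a}{-18 + c}$)
$w{\left(P,V \right)} = V + V^{2}$
$j{\left(w{\left(O,-8 \right)} \right)} - b{\left(37,13 \right)} = - 68 \left(- 8 \left(1 - 8\right)\right) - \frac{53 + 13}{-18 + 37} = - 68 \left(\left(-8\right) \left(-7\right)\right) - \frac{1}{19} \cdot 66 = \left(-68\right) 56 - \frac{1}{19} \cdot 66 = -3808 - \frac{66}{19} = - \frac{72418}{19}$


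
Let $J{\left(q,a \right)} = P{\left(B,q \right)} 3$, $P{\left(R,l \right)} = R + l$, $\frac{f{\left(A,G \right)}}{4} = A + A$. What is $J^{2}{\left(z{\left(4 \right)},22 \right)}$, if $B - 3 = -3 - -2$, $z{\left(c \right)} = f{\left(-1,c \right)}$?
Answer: $324$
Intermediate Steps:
$f{\left(A,G \right)} = 8 A$ ($f{\left(A,G \right)} = 4 \left(A + A\right) = 4 \cdot 2 A = 8 A$)
$z{\left(c \right)} = -8$ ($z{\left(c \right)} = 8 \left(-1\right) = -8$)
$B = 2$ ($B = 3 - 1 = 2$)
$J{\left(q,a \right)} = 6 + 3 q$ ($J{\left(q,a \right)} = \left(2 + q\right) 3 = 6 + 3 q$)
$J^{2}{\left(z{\left(4 \right)},22 \right)} = \left(6 + 3 \left(-8\right)\right)^{2} = \left(6 - 24\right)^{2} = \left(-18\right)^{2} = 324$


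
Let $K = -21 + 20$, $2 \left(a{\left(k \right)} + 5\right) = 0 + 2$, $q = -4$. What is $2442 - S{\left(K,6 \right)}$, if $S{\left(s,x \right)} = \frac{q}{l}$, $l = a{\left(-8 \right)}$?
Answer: $2441$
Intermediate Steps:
$a{\left(k \right)} = -4$ ($a{\left(k \right)} = -5 + \frac{0 + 2}{2} = -5 + \frac{1}{2} \cdot 2 = -5 + 1 = -4$)
$l = -4$
$K = -1$
$S{\left(s,x \right)} = 1$ ($S{\left(s,x \right)} = - \frac{4}{-4} = \left(-4\right) \left(- \frac{1}{4}\right) = 1$)
$2442 - S{\left(K,6 \right)} = 2442 - 1 = 2441$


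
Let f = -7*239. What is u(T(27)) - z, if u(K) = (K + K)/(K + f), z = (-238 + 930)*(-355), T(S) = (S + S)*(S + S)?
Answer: 305361212/1243 ≈ 2.4566e+5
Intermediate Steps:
f = -1673
T(S) = 4*S**2 (T(S) = (2*S)*(2*S) = 4*S**2)
z = -245660 (z = 692*(-355) = -245660)
u(K) = 2*K/(-1673 + K) (u(K) = (K + K)/(K - 1673) = (2*K)/(-1673 + K) = 2*K/(-1673 + K))
u(T(27)) - z = 2*(4*27**2)/(-1673 + 4*27**2) - 1*(-245660) = 2*(4*729)/(-1673 + 4*729) + 245660 = 2*2916/(-1673 + 2916) + 245660 = 2*2916/1243 + 245660 = 2*2916*(1/1243) + 245660 = 5832/1243 + 245660 = 305361212/1243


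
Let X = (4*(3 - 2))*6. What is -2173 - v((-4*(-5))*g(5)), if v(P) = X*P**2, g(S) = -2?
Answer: -40573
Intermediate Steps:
X = 24 (X = (4*1)*6 = 4*6 = 24)
v(P) = 24*P**2
-2173 - v((-4*(-5))*g(5)) = -2173 - 24*(-4*(-5)*(-2))**2 = -2173 - 24*(20*(-2))**2 = -2173 - 24*(-40)**2 = -2173 - 24*1600 = -2173 - 1*38400 = -2173 - 38400 = -40573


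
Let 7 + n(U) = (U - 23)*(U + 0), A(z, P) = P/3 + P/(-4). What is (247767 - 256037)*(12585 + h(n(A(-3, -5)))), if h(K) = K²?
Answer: -1079731898815/10368 ≈ -1.0414e+8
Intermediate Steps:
A(z, P) = P/12 (A(z, P) = P*(⅓) + P*(-¼) = P/3 - P/4 = P/12)
n(U) = -7 + U*(-23 + U) (n(U) = -7 + (U - 23)*(U + 0) = -7 + (-23 + U)*U = -7 + U*(-23 + U))
(247767 - 256037)*(12585 + h(n(A(-3, -5)))) = (247767 - 256037)*(12585 + (-7 + ((1/12)*(-5))² - 23*(-5)/12)²) = -8270*(12585 + (-7 + (-5/12)² - 23*(-5/12))²) = -8270*(12585 + (-7 + 25/144 + 115/12)²) = -8270*(12585 + (397/144)²) = -8270*(12585 + 157609/20736) = -8270*261120169/20736 = -1079731898815/10368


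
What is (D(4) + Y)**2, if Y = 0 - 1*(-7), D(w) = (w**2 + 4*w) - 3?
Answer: 1296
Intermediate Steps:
D(w) = -3 + w**2 + 4*w
Y = 7 (Y = 0 + 7 = 7)
(D(4) + Y)**2 = ((-3 + 4**2 + 4*4) + 7)**2 = ((-3 + 16 + 16) + 7)**2 = (29 + 7)**2 = 36**2 = 1296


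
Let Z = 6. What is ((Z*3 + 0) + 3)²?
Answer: 441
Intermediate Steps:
((Z*3 + 0) + 3)² = ((6*3 + 0) + 3)² = ((18 + 0) + 3)² = (18 + 3)² = 21² = 441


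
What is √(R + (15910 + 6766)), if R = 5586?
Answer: √28262 ≈ 168.11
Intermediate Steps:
√(R + (15910 + 6766)) = √(5586 + (15910 + 6766)) = √(5586 + 22676) = √28262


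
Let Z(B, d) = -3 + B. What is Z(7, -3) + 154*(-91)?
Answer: -14010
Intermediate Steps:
Z(7, -3) + 154*(-91) = (-3 + 7) + 154*(-91) = 4 - 14014 = -14010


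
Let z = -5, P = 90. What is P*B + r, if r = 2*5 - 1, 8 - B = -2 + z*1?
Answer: 1359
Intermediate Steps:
B = 15 (B = 8 - (-2 - 5*1) = 8 - (-2 - 5) = 8 - 1*(-7) = 8 + 7 = 15)
r = 9 (r = 10 - 1 = 9)
P*B + r = 90*15 + 9 = 1350 + 9 = 1359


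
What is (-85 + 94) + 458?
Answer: 467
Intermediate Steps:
(-85 + 94) + 458 = 9 + 458 = 467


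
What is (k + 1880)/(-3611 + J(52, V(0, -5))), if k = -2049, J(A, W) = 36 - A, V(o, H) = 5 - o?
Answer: 13/279 ≈ 0.046595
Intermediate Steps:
(k + 1880)/(-3611 + J(52, V(0, -5))) = (-2049 + 1880)/(-3611 + (36 - 1*52)) = -169/(-3611 + (36 - 52)) = -169/(-3611 - 16) = -169/(-3627) = -169*(-1/3627) = 13/279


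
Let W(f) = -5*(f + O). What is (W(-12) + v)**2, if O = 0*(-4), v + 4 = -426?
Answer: 136900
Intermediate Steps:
v = -430 (v = -4 - 426 = -430)
O = 0
W(f) = -5*f (W(f) = -5*(f + 0) = -5*f)
(W(-12) + v)**2 = (-5*(-12) - 430)**2 = (60 - 430)**2 = (-370)**2 = 136900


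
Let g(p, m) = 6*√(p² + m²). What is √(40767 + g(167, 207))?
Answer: √(40767 + 6*√70738) ≈ 205.82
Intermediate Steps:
g(p, m) = 6*√(m² + p²)
√(40767 + g(167, 207)) = √(40767 + 6*√(207² + 167²)) = √(40767 + 6*√(42849 + 27889)) = √(40767 + 6*√70738)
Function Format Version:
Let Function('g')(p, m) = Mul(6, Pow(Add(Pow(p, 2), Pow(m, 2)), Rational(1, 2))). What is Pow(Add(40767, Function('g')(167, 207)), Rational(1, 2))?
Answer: Pow(Add(40767, Mul(6, Pow(70738, Rational(1, 2)))), Rational(1, 2)) ≈ 205.82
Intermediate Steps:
Function('g')(p, m) = Mul(6, Pow(Add(Pow(m, 2), Pow(p, 2)), Rational(1, 2)))
Pow(Add(40767, Function('g')(167, 207)), Rational(1, 2)) = Pow(Add(40767, Mul(6, Pow(Add(Pow(207, 2), Pow(167, 2)), Rational(1, 2)))), Rational(1, 2)) = Pow(Add(40767, Mul(6, Pow(Add(42849, 27889), Rational(1, 2)))), Rational(1, 2)) = Pow(Add(40767, Mul(6, Pow(70738, Rational(1, 2)))), Rational(1, 2))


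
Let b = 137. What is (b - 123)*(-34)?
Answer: -476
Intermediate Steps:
(b - 123)*(-34) = (137 - 123)*(-34) = 14*(-34) = -476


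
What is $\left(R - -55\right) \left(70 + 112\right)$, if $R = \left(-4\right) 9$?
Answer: $3458$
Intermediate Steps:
$R = -36$
$\left(R - -55\right) \left(70 + 112\right) = \left(-36 - -55\right) \left(70 + 112\right) = \left(-36 + 55\right) 182 = 19 \cdot 182 = 3458$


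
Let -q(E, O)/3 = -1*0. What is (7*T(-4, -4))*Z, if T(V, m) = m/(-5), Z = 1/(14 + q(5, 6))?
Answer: 2/5 ≈ 0.40000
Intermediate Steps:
q(E, O) = 0 (q(E, O) = -(-3)*0 = -3*0 = 0)
Z = 1/14 (Z = 1/(14 + 0) = 1/14 ≈ 0.071429)
T(V, m) = -m/5 (T(V, m) = m*(-1/5) = -m/5)
(7*T(-4, -4))*Z = (7*(-1/5*(-4)))*(1/14) = (7*(4/5))*(1/14) = (28/5)*(1/14) = 2/5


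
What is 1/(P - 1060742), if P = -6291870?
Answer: -1/7352612 ≈ -1.3601e-7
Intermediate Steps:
1/(P - 1060742) = 1/(-6291870 - 1060742) = 1/(-7352612) = -1/7352612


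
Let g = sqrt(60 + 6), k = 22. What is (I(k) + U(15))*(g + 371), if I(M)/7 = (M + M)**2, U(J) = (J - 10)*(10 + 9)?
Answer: 5063037 + 13647*sqrt(66) ≈ 5.1739e+6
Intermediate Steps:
U(J) = -190 + 19*J (U(J) = (-10 + J)*19 = -190 + 19*J)
g = sqrt(66) ≈ 8.1240
I(M) = 28*M**2 (I(M) = 7*(M + M)**2 = 7*(2*M)**2 = 7*(4*M**2) = 28*M**2)
(I(k) + U(15))*(g + 371) = (28*22**2 + (-190 + 19*15))*(sqrt(66) + 371) = (28*484 + (-190 + 285))*(371 + sqrt(66)) = (13552 + 95)*(371 + sqrt(66)) = 13647*(371 + sqrt(66)) = 5063037 + 13647*sqrt(66)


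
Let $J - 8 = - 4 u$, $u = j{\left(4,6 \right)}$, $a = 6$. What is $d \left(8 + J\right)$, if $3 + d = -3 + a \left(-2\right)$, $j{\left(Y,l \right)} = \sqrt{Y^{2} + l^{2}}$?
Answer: $-288 + 144 \sqrt{13} \approx 231.2$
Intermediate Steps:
$u = 2 \sqrt{13}$ ($u = \sqrt{4^{2} + 6^{2}} = \sqrt{16 + 36} = \sqrt{52} = 2 \sqrt{13} \approx 7.2111$)
$d = -18$ ($d = -3 + \left(-3 + 6 \left(-2\right)\right) = -3 - 15 = -18$)
$J = 8 - 8 \sqrt{13}$ ($J = 8 - 4 \cdot 2 \sqrt{13} = 8 - 8 \sqrt{13} \approx -20.844$)
$d \left(8 + J\right) = - 18 \left(8 + \left(8 - 8 \sqrt{13}\right)\right) = - 18 \left(16 - 8 \sqrt{13}\right) = -288 + 144 \sqrt{13}$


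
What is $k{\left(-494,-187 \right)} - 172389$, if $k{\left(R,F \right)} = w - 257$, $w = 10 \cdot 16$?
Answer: $-172486$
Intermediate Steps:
$w = 160$
$k{\left(R,F \right)} = -97$ ($k{\left(R,F \right)} = 160 - 257 = -97$)
$k{\left(-494,-187 \right)} - 172389 = -97 - 172389 = -172486$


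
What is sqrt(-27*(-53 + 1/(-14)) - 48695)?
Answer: I*sqrt(9263366)/14 ≈ 217.4*I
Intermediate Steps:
sqrt(-27*(-53 + 1/(-14)) - 48695) = sqrt(-27*(-53 - 1/14) - 48695) = sqrt(-27*(-743/14) - 48695) = sqrt(20061/14 - 48695) = sqrt(-661669/14) = I*sqrt(9263366)/14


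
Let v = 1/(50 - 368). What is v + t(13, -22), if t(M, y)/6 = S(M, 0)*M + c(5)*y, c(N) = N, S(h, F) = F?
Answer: -209881/318 ≈ -660.00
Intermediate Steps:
t(M, y) = 30*y (t(M, y) = 6*(0*M + 5*y) = 6*(0 + 5*y) = 6*(5*y) = 30*y)
v = -1/318 (v = 1/(-318) = -1/318 ≈ -0.0031447)
v + t(13, -22) = -1/318 + 30*(-22) = -1/318 - 660 = -209881/318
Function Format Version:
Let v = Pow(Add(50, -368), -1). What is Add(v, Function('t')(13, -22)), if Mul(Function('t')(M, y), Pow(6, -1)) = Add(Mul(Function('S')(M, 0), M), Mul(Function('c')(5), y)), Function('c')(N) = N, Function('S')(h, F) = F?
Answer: Rational(-209881, 318) ≈ -660.00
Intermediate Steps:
Function('t')(M, y) = Mul(30, y) (Function('t')(M, y) = Mul(6, Add(Mul(0, M), Mul(5, y))) = Mul(6, Add(0, Mul(5, y))) = Mul(6, Mul(5, y)) = Mul(30, y))
v = Rational(-1, 318) (v = Pow(-318, -1) = Rational(-1, 318) ≈ -0.0031447)
Add(v, Function('t')(13, -22)) = Add(Rational(-1, 318), Mul(30, -22)) = Add(Rational(-1, 318), -660) = Rational(-209881, 318)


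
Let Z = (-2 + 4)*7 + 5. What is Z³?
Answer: 6859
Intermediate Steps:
Z = 19 (Z = 2*7 + 5 = 14 + 5 = 19)
Z³ = 19³ = 6859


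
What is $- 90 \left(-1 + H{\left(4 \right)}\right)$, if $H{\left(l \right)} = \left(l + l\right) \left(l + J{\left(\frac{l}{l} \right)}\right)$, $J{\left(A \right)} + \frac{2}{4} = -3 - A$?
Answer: $450$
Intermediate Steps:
$J{\left(A \right)} = - \frac{7}{2} - A$ ($J{\left(A \right)} = - \frac{1}{2} - \left(3 + A\right) = - \frac{7}{2} - A$)
$H{\left(l \right)} = 2 l \left(- \frac{9}{2} + l\right)$ ($H{\left(l \right)} = \left(l + l\right) \left(l - \left(\frac{7}{2} + \frac{l}{l}\right)\right) = 2 l \left(l - \frac{9}{2}\right) = 2 l \left(- \frac{9}{2} + l\right)$)
$- 90 \left(-1 + H{\left(4 \right)}\right) = - 90 \left(-1 + 4 \left(-9 + 2 \cdot 4\right)\right) = - 90 \left(-1 + 4 \left(-9 + 8\right)\right) = - 90 \left(-1 + 4 \left(-1\right)\right) = - 90 \left(-1 - 4\right) = \left(-90\right) \left(-5\right) = 450$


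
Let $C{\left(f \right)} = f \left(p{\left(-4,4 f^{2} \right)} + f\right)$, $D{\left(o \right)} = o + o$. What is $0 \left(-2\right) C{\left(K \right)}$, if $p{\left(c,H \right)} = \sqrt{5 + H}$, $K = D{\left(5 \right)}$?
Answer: $0$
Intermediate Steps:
$D{\left(o \right)} = 2 o$
$K = 10$ ($K = 2 \cdot 5 = 10$)
$C{\left(f \right)} = f \left(f + \sqrt{5 + 4 f^{2}}\right)$ ($C{\left(f \right)} = f \left(\sqrt{5 + 4 f^{2}} + f\right) = f \left(f + \sqrt{5 + 4 f^{2}}\right)$)
$0 \left(-2\right) C{\left(K \right)} = 0 \left(-2\right) 10 \left(10 + \sqrt{5 + 4 \cdot 10^{2}}\right) = 0 \cdot 10 \left(10 + \sqrt{5 + 4 \cdot 100}\right) = 0 \cdot 10 \left(10 + \sqrt{5 + 400}\right) = 0 \cdot 10 \left(10 + \sqrt{405}\right) = 0 \cdot 10 \left(10 + 9 \sqrt{5}\right) = 0 \left(100 + 90 \sqrt{5}\right) = 0$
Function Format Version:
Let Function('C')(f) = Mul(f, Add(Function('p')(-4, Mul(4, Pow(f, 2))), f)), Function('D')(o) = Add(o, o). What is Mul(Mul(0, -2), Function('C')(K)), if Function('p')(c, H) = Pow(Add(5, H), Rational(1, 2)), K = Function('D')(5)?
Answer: 0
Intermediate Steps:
Function('D')(o) = Mul(2, o)
K = 10 (K = Mul(2, 5) = 10)
Function('C')(f) = Mul(f, Add(f, Pow(Add(5, Mul(4, Pow(f, 2))), Rational(1, 2)))) (Function('C')(f) = Mul(f, Add(Pow(Add(5, Mul(4, Pow(f, 2))), Rational(1, 2)), f)) = Mul(f, Add(f, Pow(Add(5, Mul(4, Pow(f, 2))), Rational(1, 2)))))
Mul(Mul(0, -2), Function('C')(K)) = Mul(Mul(0, -2), Mul(10, Add(10, Pow(Add(5, Mul(4, Pow(10, 2))), Rational(1, 2))))) = Mul(0, Mul(10, Add(10, Pow(Add(5, Mul(4, 100)), Rational(1, 2))))) = Mul(0, Mul(10, Add(10, Pow(Add(5, 400), Rational(1, 2))))) = Mul(0, Mul(10, Add(10, Pow(405, Rational(1, 2))))) = Mul(0, Mul(10, Add(10, Mul(9, Pow(5, Rational(1, 2)))))) = Mul(0, Add(100, Mul(90, Pow(5, Rational(1, 2))))) = 0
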